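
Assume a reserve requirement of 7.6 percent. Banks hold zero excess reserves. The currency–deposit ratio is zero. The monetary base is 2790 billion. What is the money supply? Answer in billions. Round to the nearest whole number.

With no currency drain or excess reserves, the money multiplier is m = 1/rr = 1/0.076 ≈ 13.15789.
Money supply M = m × MB = 13.15789 × 2790 = 36710.5131 billion.

36711 billion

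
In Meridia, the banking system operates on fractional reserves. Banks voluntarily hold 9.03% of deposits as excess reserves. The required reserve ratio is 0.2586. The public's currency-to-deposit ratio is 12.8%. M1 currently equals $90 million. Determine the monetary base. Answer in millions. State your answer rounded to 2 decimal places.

$38.05 million

The money multiplier is m = (1 + c) / (rr + e + c) = (1 + 0.128) / (0.2586 + 0.0903 + 0.128) ≈ 2.36528.
MB = M / m = 90 / 2.36528 ≈ 38.0505 million.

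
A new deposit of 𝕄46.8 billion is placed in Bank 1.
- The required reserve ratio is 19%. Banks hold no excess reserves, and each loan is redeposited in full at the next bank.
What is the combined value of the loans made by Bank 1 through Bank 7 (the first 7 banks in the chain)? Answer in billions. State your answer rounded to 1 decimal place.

𝕄153.9 billion

Bank i lends (1 − rr)^i of the original deposit: Bank 1 lends 46.8·0.8100 = 37.9080, Bank 2 lends 46.8·0.8100² ≈ 30.7055, and so on.
Summing a geometric series: total = 46.8·[0.8100·(1 − 0.8100^7) / (1 − 0.8100)] ≈ 153.8730 billion.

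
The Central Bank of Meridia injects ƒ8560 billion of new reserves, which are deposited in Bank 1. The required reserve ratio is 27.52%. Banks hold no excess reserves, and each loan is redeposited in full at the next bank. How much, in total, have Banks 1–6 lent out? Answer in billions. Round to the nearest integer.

Bank i lends (1 − rr)^i of the original deposit: Bank 1 lends 8560·0.7248 = 6204.2880, Bank 2 lends 8560·0.7248² ≈ 4496.8679, and so on.
Summing a geometric series: total = 8560·[0.7248·(1 − 0.7248^6) / (1 − 0.7248)] ≈ 19276.1200 billion.

ƒ19276 billion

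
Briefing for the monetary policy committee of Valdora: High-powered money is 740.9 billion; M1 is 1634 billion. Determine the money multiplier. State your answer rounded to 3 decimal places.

2.205

The money multiplier is m = M / MB = 1634 / 740.9 ≈ 2.20543.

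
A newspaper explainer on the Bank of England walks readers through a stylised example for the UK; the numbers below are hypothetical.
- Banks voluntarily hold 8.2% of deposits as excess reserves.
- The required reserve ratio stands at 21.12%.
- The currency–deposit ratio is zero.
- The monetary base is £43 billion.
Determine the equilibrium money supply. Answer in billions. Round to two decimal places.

The money multiplier is m = 1 / (rr + e) = 1 / (0.2112 + 0.082) ≈ 3.41064.
So M = m × MB = 3.41064 × 43 ≈ 146.6575 billion.

£146.66 billion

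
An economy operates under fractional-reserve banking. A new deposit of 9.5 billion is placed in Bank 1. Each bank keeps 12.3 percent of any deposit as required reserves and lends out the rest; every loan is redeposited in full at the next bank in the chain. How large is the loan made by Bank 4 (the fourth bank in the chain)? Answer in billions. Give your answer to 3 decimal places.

5.620 billion

Each bank lends a fraction (1 − rr) = 0.8770 of the deposit it receives, so Bank 4 receives 9.5·0.8770^3 and lends 9.5·0.8770^4 ≈ 5.6198 billion.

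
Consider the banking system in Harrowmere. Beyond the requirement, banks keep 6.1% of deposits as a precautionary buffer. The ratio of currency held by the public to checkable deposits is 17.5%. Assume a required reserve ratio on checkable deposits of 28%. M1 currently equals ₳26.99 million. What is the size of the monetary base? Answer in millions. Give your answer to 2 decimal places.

The money multiplier is m = (1 + c) / (rr + e + c) = (1 + 0.175) / (0.28 + 0.061 + 0.175) ≈ 2.27713.
MB = M / m = 26.99 / 2.27713 ≈ 11.8526 million.

₳11.85 million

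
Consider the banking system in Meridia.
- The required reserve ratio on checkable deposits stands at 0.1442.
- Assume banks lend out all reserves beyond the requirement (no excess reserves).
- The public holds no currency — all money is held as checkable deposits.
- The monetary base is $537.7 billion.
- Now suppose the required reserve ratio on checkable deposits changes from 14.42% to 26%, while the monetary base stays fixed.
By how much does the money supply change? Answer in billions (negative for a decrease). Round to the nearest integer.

-1661 billion

Initially m₁ = 1 / (0.1442) ≈ 6.9348, so M₁ = 6.9348 × 537.7 ≈ 3728.842 billion.
After the change m₂ = 1 / (0.26) ≈ 3.8462, so M₂ = 3.8462 × 537.7 ≈ 2068.1017 billion.
ΔM = M₂ − M₁ = 2068.1017 − 3728.842 = -1660.7403 billion.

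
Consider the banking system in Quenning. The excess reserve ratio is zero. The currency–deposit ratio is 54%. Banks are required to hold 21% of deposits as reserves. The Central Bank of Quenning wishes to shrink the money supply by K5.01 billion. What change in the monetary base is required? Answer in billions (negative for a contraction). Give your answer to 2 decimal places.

-2.44 billion

The money multiplier is m = (1 + c) / (rr + c) = (1 + 0.54) / (0.21 + 0.54) ≈ 2.0533.
ΔMB = ΔM / m = (−5.01) / 2.0533 ≈ -2.44 billion.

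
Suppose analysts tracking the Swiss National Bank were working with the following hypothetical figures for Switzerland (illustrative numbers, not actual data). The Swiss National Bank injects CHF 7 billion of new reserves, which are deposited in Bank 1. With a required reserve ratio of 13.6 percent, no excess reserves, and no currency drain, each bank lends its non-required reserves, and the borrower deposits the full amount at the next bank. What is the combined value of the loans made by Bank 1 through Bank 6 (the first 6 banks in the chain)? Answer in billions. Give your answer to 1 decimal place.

Bank i lends (1 − rr)^i of the original deposit: Bank 1 lends 7·0.8640 = 6.0480, Bank 2 lends 7·0.8640² ≈ 5.2255, and so on.
Summing a geometric series: total = 7·[0.8640·(1 − 0.8640^6) / (1 − 0.8640)] ≈ 25.9713 billion.

CHF 26.0 billion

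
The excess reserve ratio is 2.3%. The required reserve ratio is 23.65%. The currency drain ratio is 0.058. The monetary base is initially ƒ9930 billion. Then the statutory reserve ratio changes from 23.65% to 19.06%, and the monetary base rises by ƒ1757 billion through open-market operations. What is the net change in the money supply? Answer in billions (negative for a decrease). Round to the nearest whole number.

ƒ12436 billion

Before: m₁ = (1 + 0.058) / (0.2365 + 0.023 + 0.058) ≈ 3.332283, MB₁ = 9930, so M₁ = 3.332283 × 9930 ≈ 33089.5702 billion.
After: m₂ = (1 + 0.058) / (0.1906 + 0.023 + 0.058) ≈ 3.895434, MB₂ = 9930 + 1757 = 11687, so M₂ = 3.895434 × 11687 ≈ 45525.9372 billion.
ΔM = M₂ − M₁ = 45525.9372 − 33089.5702 = 12436.367 billion.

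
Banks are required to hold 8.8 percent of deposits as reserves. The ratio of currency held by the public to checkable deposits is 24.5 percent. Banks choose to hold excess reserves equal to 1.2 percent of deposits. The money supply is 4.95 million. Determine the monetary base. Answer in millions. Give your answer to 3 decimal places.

1.372 million

The money multiplier is m = (1 + c) / (rr + e + c) = (1 + 0.245) / (0.088 + 0.012 + 0.245) ≈ 3.60870.
MB = M / m = 4.95 / 3.60870 ≈ 1.3717 million.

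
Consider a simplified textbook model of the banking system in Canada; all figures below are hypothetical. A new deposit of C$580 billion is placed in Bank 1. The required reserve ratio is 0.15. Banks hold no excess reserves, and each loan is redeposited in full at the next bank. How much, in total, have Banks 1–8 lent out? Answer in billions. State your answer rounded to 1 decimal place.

C$2391.1 billion

Bank i lends (1 − rr)^i of the original deposit: Bank 1 lends 580·0.8500 = 493.0000, Bank 2 lends 580·0.8500² = 419.0500, and so on.
Summing a geometric series: total = 580·[0.8500·(1 − 0.8500^8) / (1 − 0.8500)] ≈ 2391.0811 billion.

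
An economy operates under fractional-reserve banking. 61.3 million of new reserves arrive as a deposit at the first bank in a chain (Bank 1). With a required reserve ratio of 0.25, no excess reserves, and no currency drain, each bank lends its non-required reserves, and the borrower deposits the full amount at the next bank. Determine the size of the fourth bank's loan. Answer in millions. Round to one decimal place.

Each bank lends a fraction (1 − rr) = 0.7500 of the deposit it receives, so Bank 4 receives 61.3·0.7500^3 and lends 61.3·0.7500^4 ≈ 19.3957 million.

19.4 million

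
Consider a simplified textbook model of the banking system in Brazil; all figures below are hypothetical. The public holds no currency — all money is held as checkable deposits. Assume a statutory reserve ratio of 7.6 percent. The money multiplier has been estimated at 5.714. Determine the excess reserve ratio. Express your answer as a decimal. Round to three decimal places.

Using m = 5.714. Since m = (1 + c)/(c + rr + e), the denominator satisfies c + rr + e = (1 + c)/m = (1 + 0) / 5.714 ≈ 0.175009.
With c = 0 and rr = 0.076, the excess reserve ratio is 0.175009 − 0 − 0.076 = 0.099009.

0.099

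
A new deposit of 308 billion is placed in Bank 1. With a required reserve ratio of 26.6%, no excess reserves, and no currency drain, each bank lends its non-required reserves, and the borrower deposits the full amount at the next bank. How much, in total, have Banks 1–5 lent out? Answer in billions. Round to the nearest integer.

Bank i lends (1 − rr)^i of the original deposit: Bank 1 lends 308·0.7340 = 226.0720, Bank 2 lends 308·0.7340² ≈ 165.9368, and so on.
Summing a geometric series: total = 308·[0.7340·(1 − 0.7340^5) / (1 − 0.7340)] ≈ 668.8252 billion.

669 billion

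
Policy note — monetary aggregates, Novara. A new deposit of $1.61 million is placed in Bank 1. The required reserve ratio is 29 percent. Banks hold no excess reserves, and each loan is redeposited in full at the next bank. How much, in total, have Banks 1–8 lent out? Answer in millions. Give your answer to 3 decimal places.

Bank i lends (1 − rr)^i of the original deposit: Bank 1 lends 1.61·0.7100 = 1.1431, Bank 2 lends 1.61·0.7100² ≈ 0.8116, and so on.
Summing a geometric series: total = 1.61·[0.7100·(1 − 0.7100^8) / (1 − 0.7100)] ≈ 3.6872 million.

$3.687 million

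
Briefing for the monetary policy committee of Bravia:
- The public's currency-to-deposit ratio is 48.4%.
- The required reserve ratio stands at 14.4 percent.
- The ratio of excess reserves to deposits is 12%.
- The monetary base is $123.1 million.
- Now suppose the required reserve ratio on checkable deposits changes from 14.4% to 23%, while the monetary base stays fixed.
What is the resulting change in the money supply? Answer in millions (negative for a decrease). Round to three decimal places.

-25.184 million

Initially m₁ = (1 + 0.484) / (0.144 + 0.12 + 0.484) ≈ 1.9839572, so M₁ = 1.9839572 × 123.1 ≈ 244.2251 million.
After the change m₂ = (1 + 0.484) / (0.23 + 0.12 + 0.484) ≈ 1.7793765, so M₂ = 1.7793765 × 123.1 ≈ 219.0412 million.
ΔM = M₂ − M₁ = 219.0412 − 244.2251 = -25.1839 million.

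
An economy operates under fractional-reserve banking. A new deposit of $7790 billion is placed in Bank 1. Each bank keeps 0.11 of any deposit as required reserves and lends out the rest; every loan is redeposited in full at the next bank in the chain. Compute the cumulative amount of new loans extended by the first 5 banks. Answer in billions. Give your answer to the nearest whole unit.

$27833 billion

Bank i lends (1 − rr)^i of the original deposit: Bank 1 lends 7790·0.8900 = 6933.1000, Bank 2 lends 7790·0.8900² = 6170.4590, and so on.
Summing a geometric series: total = 7790·[0.8900·(1 − 0.8900^5) / (1 − 0.8900)] ≈ 27832.8704 billion.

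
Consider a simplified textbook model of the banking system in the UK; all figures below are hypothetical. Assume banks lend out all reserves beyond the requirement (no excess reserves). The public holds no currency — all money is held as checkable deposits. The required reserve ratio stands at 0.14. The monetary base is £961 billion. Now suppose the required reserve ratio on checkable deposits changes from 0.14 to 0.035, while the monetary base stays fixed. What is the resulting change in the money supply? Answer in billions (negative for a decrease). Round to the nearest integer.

£20593 billion

Initially m₁ = 1 / (0.14) ≈ 7.1429, so M₁ = 7.1429 × 961 = 6864.3269 billion.
After the change m₂ = 1 / (0.035) ≈ 28.5714, so M₂ = 28.5714 × 961 = 27457.1154 billion.
ΔM = M₂ − M₁ = 27457.1154 − 6864.3269 = 20592.7885 billion.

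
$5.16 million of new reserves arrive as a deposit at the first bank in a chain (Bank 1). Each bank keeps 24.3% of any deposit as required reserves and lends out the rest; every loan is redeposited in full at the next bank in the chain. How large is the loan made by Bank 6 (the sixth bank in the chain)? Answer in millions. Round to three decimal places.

Each bank lends a fraction (1 − rr) = 0.7570 of the deposit it receives, so Bank 6 receives 5.16·0.7570^5 and lends 5.16·0.7570^6 ≈ 0.9710 million.

$0.971 million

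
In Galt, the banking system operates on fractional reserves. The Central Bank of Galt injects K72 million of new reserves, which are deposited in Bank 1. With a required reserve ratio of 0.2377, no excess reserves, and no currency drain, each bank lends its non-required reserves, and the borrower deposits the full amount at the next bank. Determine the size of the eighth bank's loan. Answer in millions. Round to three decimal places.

Each bank lends a fraction (1 − rr) = 0.7623 of the deposit it receives, so Bank 8 receives 72·0.7623^7 and lends 72·0.7623^8 ≈ 8.2099 million.

K8.210 million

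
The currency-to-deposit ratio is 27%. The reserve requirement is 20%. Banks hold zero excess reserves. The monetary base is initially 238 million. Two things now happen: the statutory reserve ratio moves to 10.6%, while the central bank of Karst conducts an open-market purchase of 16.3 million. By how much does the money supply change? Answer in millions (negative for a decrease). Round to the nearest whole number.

Before: m₁ = (1 + 0.27) / (0.2 + 0.27) ≈ 2.7021, MB₁ = 238, so M₁ = 2.7021 × 238 = 643.0998 million.
After: m₂ = (1 + 0.27) / (0.106 + 0.27) ≈ 3.3777, MB₂ = 238 + 16.3 = 254.3, so M₂ = 3.3777 × 254.3 ≈ 858.9491 million.
ΔM = M₂ − M₁ = 858.9491 − 643.0998 = 215.8493 million.

216 million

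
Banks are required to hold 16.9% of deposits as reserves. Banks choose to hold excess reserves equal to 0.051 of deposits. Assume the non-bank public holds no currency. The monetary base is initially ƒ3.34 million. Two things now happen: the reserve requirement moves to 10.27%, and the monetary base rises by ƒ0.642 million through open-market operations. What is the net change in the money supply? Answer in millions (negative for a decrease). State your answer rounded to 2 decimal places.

Before: m₁ = 1 / (0.169 + 0.051) ≈ 4.5455, MB₁ = 3.34, so M₁ = 4.5455 × 3.34 ≈ 15.182 million.
After: m₂ = 1 / (0.1027 + 0.051) ≈ 6.5062, MB₂ = 3.34 + 0.642 = 3.982, so M₂ = 6.5062 × 3.982 ≈ 25.9077 million.
ΔM = M₂ − M₁ = 25.9077 − 15.182 = 10.7257 million.

ƒ10.73 million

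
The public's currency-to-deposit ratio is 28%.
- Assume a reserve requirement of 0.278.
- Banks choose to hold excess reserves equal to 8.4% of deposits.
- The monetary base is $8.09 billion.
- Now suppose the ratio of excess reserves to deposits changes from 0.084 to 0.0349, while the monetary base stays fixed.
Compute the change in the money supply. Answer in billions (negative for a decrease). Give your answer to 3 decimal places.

Initially m₁ = (1 + 0.28) / (0.278 + 0.084 + 0.28) ≈ 1.99377, so M₁ = 1.99377 × 8.09 ≈ 16.1296 billion.
After the change m₂ = (1 + 0.28) / (0.278 + 0.0349 + 0.28) ≈ 2.15888, so M₂ = 2.15888 × 8.09 ≈ 17.4653 billion.
ΔM = M₂ − M₁ = 17.4653 − 16.1296 = 1.3357 billion.

$1.336 billion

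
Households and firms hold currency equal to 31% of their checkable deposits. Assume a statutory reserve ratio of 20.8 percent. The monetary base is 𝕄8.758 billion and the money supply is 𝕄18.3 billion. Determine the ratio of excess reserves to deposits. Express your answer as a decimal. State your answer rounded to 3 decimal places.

0.109

Using m = M/MB = 18.3/8.758 ≈ 2.089518. Since m = (1 + c)/(c + rr + e), the denominator satisfies c + rr + e = (1 + c)/m = (1 + 0.31) / 2.089518 ≈ 0.626939.
With c = 0.31 and rr = 0.208, the ratio of excess reserves to deposits is 0.626939 − 0.31 − 0.208 = 0.108939.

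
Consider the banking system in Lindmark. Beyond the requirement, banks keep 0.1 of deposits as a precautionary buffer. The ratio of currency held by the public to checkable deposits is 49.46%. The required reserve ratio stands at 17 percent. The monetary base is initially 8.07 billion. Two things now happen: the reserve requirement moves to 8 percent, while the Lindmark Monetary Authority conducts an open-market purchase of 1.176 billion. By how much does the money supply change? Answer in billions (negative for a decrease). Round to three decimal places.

Before: m₁ = (1 + 0.4946) / (0.17 + 0.1 + 0.4946) ≈ 1.95475, MB₁ = 8.07, so M₁ = 1.95475 × 8.07 ≈ 15.7748 billion.
After: m₂ = (1 + 0.4946) / (0.08 + 0.1 + 0.4946) ≈ 2.21554, MB₂ = 8.07 + 1.176 = 9.246, so M₂ = 2.21554 × 9.246 ≈ 20.4849 billion.
ΔM = M₂ − M₁ = 20.4849 − 15.7748 = 4.7101 billion.

4.710 billion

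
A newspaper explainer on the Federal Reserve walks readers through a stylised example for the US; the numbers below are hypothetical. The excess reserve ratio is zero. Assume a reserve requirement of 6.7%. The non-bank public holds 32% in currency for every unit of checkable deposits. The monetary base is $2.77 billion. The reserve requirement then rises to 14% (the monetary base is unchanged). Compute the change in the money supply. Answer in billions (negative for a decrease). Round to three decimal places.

-1.499 billion

Initially m₁ = (1 + 0.32) / (0.067 + 0.32) ≈ 3.41085, so M₁ = 3.41085 × 2.77 ≈ 9.4481 billion.
After the change m₂ = (1 + 0.32) / (0.14 + 0.32) ≈ 2.86957, so M₂ = 2.86957 × 2.77 ≈ 7.9487 billion.
ΔM = M₂ − M₁ = 7.9487 − 9.4481 = -1.4994 billion.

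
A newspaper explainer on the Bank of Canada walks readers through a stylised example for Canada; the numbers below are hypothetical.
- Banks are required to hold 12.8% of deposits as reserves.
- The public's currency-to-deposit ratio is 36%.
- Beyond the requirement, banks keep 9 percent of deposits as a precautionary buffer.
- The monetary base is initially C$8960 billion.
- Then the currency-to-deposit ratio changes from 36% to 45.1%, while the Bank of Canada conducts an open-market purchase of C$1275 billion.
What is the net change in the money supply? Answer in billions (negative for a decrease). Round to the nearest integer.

Before: m₁ = (1 + 0.36) / (0.128 + 0.09 + 0.36) ≈ 2.352941, MB₁ = 8960, so M₁ = 2.352941 × 8960 ≈ 21082.3514 billion.
After: m₂ = (1 + 0.451) / (0.128 + 0.09 + 0.451) ≈ 2.168909, MB₂ = 8960 + 1275 = 10235, so M₂ = 2.168909 × 10235 ≈ 22198.7836 billion.
ΔM = M₂ − M₁ = 22198.7836 − 21082.3514 = 1116.4322 billion.

C$1116 billion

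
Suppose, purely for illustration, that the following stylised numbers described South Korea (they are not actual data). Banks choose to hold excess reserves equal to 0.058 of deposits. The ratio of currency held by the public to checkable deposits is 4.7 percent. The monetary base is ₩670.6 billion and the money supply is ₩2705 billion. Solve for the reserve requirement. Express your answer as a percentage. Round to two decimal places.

15.46%

Using m = M/MB = 2705/670.6 ≈ 4.033701. Since m = (1 + c)/(c + rr + e), the denominator satisfies c + rr + e = (1 + c)/m = (1 + 0.047) / 4.033701 ≈ 0.259563.
With c = 0.047 and e = 0.058, the reserve requirement is 0.259563 − 0.047 − 0.058 = 0.154563.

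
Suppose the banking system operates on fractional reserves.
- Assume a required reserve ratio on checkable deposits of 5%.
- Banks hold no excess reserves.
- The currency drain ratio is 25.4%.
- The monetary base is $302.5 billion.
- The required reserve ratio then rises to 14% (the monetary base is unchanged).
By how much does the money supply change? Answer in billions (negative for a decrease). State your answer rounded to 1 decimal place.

-285.0 billion

Initially m₁ = (1 + 0.254) / (0.05 + 0.254) = 4.12500, so M₁ = 4.12500 × 302.5 = 1247.8125 billion.
After the change m₂ = (1 + 0.254) / (0.14 + 0.254) ≈ 3.18274, so M₂ = 3.18274 × 302.5 ≈ 962.7788 billion.
ΔM = M₂ − M₁ = 962.7788 − 1247.8125 = -285.0337 billion.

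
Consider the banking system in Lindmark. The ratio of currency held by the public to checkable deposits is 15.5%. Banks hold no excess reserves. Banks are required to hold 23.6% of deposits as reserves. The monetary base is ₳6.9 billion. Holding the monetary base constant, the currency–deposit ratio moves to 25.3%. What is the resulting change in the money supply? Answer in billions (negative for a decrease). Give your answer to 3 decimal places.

Initially m₁ = (1 + 0.155) / (0.236 + 0.155) ≈ 2.95396, so M₁ = 2.95396 × 6.9 ≈ 20.3823 billion.
After the change m₂ = (1 + 0.253) / (0.236 + 0.253) ≈ 2.56237, so M₂ = 2.56237 × 6.9 ≈ 17.6804 billion.
ΔM = M₂ − M₁ = 17.6804 − 20.3823 = -2.7019 billion.

-2.702 billion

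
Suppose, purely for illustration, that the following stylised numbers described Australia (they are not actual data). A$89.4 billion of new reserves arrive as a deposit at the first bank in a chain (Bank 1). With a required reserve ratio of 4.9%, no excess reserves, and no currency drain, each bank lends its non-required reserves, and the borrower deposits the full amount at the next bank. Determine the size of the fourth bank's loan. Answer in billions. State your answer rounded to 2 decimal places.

A$73.12 billion

Each bank lends a fraction (1 − rr) = 0.9510 of the deposit it receives, so Bank 4 receives 89.4·0.9510^3 and lends 89.4·0.9510^4 ≈ 73.1239 billion.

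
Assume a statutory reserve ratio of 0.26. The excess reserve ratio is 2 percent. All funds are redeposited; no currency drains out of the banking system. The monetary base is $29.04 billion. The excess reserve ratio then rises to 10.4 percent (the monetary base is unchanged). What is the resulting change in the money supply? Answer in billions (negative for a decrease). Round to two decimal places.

-23.93 billion

Initially m₁ = 1 / (0.26 + 0.02) ≈ 3.57143, so M₁ = 3.57143 × 29.04 ≈ 103.7143 billion.
After the change m₂ = 1 / (0.26 + 0.104) ≈ 2.74725, so M₂ = 2.74725 × 29.04 ≈ 79.7801 billion.
ΔM = M₂ − M₁ = 79.7801 − 103.7143 = -23.9342 billion.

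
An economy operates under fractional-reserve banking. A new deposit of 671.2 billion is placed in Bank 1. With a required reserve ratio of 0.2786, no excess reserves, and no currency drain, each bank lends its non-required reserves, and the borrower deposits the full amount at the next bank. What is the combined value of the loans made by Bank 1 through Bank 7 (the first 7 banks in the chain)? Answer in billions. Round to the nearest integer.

1561 billion

Bank i lends (1 − rr)^i of the original deposit: Bank 1 lends 671.2·0.7214 ≈ 484.2037, Bank 2 lends 671.2·0.7214² ≈ 349.3045, and so on.
Summing a geometric series: total = 671.2·[0.7214·(1 − 0.7214^7) / (1 − 0.7214)] ≈ 1561.2711 billion.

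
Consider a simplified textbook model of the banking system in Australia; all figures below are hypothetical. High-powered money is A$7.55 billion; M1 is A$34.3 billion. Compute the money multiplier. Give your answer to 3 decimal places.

4.543

The money multiplier is m = M / MB = 34.3 / 7.55 ≈ 4.54305.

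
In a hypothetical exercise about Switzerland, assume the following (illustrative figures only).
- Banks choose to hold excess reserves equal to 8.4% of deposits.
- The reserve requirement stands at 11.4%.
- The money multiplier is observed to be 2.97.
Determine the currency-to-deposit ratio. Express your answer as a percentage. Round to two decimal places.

20.91%

Using m = 2.97. From m = (1 + c)/(c + rr + e), rearranging gives 1 + c = m·(c + rr + e), so c·(1 − m) = m·(rr + e) − 1.
Hence c = [m·(rr + e) − 1]/(1 − m) = [2.97 × (0.114 + 0.084) − 1] / (1 − 2.97) ≈ 0.209107.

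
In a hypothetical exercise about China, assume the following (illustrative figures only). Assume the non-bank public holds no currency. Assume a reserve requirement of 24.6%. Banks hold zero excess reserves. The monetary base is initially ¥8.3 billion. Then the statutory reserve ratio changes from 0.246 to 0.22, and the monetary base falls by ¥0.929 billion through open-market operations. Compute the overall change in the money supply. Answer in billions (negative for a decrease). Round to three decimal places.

Before: m₁ = 1 / (0.246) ≈ 4.06504, MB₁ = 8.3, so M₁ = 4.06504 × 8.3 ≈ 33.7398 billion.
After: m₂ = 1 / (0.22) ≈ 4.54545, MB₂ = 8.3 − 0.929 = 7.371, so M₂ = 4.54545 × 7.371 ≈ 33.5045 billion.
ΔM = M₂ − M₁ = 33.5045 − 33.7398 = -0.2353 billion.

-0.235 billion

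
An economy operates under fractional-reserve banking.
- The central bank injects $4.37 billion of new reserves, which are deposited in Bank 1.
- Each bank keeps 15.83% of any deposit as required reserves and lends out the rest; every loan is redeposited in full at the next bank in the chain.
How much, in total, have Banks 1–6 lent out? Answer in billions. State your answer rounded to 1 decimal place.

Bank i lends (1 − rr)^i of the original deposit: Bank 1 lends 4.37·0.8417 ≈ 3.6782, Bank 2 lends 4.37·0.8417² ≈ 3.0960, and so on.
Summing a geometric series: total = 4.37·[0.8417·(1 − 0.8417^6) / (1 − 0.8417)] ≈ 14.9735 billion.

$15.0 billion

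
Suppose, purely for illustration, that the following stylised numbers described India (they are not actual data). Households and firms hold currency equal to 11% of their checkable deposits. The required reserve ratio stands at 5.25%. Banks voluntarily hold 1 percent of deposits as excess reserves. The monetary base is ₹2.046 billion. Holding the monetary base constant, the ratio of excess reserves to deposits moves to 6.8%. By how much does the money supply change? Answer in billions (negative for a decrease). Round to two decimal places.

-3.31 billion

Initially m₁ = (1 + 0.11) / (0.0525 + 0.01 + 0.11) ≈ 6.4348, so M₁ = 6.4348 × 2.046 ≈ 13.1656 billion.
After the change m₂ = (1 + 0.11) / (0.0525 + 0.068 + 0.11) ≈ 4.8156, so M₂ = 4.8156 × 2.046 ≈ 9.8527 billion.
ΔM = M₂ − M₁ = 9.8527 − 13.1656 = -3.3129 billion.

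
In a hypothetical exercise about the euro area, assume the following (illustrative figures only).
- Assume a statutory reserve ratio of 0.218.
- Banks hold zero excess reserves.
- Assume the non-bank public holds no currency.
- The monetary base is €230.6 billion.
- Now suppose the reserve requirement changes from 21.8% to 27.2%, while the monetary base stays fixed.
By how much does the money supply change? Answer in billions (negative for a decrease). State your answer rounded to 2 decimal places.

Initially m₁ = 1 / (0.218) ≈ 4.587156, so M₁ = 4.587156 × 230.6 ≈ 1057.7982 billion.
After the change m₂ = 1 / (0.272) ≈ 3.676471, so M₂ = 3.676471 × 230.6 ≈ 847.7942 billion.
ΔM = M₂ − M₁ = 847.7942 − 1057.7982 = -210.004 billion.

-210.00 billion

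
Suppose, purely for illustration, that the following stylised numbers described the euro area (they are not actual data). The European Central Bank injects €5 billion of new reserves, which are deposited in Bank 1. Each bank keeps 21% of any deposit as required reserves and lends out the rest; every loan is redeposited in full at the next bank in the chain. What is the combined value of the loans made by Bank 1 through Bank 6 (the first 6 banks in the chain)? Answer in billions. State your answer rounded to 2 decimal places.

€14.24 billion

Bank i lends (1 − rr)^i of the original deposit: Bank 1 lends 5·0.7900 = 3.9500, Bank 2 lends 5·0.7900² = 3.1205, and so on.
Summing a geometric series: total = 5·[0.7900·(1 − 0.7900^6) / (1 − 0.7900)] ≈ 14.2372 billion.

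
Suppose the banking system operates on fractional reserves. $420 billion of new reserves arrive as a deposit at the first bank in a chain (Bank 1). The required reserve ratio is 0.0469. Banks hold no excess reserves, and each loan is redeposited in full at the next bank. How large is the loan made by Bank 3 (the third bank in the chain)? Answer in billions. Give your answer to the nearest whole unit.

Each bank lends a fraction (1 − rr) = 0.9531 of the deposit it receives, so Bank 3 receives 420·0.9531^2 and lends 420·0.9531^3 ≈ 363.6342 billion.

$364 billion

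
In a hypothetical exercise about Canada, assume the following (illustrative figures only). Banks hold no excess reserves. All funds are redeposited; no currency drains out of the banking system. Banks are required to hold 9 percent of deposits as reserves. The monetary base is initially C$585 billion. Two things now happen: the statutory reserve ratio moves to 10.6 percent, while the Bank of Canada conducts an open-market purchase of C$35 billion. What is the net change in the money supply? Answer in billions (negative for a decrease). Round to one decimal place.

-650.9 billion

Before: m₁ = 1 / (0.09) ≈ 11.11111, MB₁ = 585, so M₁ = 11.11111 × 585 ≈ 6499.9994 billion.
After: m₂ = 1 / (0.106) ≈ 9.43396, MB₂ = 585 + 35 = 620, so M₂ = 9.43396 × 620 = 5849.0552 billion.
ΔM = M₂ − M₁ = 5849.0552 − 6499.9994 = -650.9442 billion.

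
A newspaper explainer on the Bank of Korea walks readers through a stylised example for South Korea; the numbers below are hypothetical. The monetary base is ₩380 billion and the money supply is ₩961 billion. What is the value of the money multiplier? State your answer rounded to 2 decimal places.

The money multiplier is m = M / MB = 961 / 380 ≈ 2.52895.

2.53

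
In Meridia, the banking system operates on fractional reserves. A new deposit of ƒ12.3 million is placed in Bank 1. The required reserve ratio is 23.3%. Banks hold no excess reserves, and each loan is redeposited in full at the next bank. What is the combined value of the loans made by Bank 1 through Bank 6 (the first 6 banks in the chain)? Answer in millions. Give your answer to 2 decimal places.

Bank i lends (1 − rr)^i of the original deposit: Bank 1 lends 12.3·0.7670 = 9.4341, Bank 2 lends 12.3·0.7670² ≈ 7.2360, and so on.
Summing a geometric series: total = 12.3·[0.7670·(1 − 0.7670^6) / (1 − 0.7670)] ≈ 32.2461 million.

ƒ32.25 million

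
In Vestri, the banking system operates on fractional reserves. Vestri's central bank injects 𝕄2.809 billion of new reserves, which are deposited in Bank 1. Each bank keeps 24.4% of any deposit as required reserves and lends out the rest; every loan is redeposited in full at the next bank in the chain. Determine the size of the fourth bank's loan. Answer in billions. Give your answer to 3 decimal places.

Each bank lends a fraction (1 − rr) = 0.7560 of the deposit it receives, so Bank 4 receives 2.809·0.7560^3 and lends 2.809·0.7560^4 ≈ 0.9176 billion.

𝕄0.918 billion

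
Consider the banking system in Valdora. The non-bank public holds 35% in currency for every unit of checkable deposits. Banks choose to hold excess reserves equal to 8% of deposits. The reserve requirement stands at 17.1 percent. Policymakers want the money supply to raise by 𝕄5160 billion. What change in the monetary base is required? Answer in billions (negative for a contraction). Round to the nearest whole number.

The money multiplier is m = (1 + c) / (rr + e + c) = (1 + 0.35) / (0.171 + 0.08 + 0.35) ≈ 2.24626.
ΔMB = ΔM / m = (+5160) / 2.24626 ≈ 2297.1517 billion.

𝕄2297 billion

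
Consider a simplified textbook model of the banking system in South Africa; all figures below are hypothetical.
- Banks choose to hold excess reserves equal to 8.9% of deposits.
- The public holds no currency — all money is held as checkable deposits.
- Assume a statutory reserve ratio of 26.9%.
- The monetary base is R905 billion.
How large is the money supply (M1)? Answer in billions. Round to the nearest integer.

The money multiplier is m = 1 / (rr + e) = 1 / (0.269 + 0.089) ≈ 2.7933.
So M = m × MB = 2.7933 × 905 = 2527.9365 billion.

R2528 billion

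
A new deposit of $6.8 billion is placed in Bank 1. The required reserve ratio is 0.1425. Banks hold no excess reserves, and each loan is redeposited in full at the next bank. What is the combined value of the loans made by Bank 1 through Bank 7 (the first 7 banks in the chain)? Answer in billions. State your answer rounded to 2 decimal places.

$26.97 billion

Bank i lends (1 − rr)^i of the original deposit: Bank 1 lends 6.8·0.8575 = 5.8310, Bank 2 lends 6.8·0.8575² ≈ 5.0001, and so on.
Summing a geometric series: total = 6.8·[0.8575·(1 − 0.8575^7) / (1 − 0.8575)] ≈ 26.9695 billion.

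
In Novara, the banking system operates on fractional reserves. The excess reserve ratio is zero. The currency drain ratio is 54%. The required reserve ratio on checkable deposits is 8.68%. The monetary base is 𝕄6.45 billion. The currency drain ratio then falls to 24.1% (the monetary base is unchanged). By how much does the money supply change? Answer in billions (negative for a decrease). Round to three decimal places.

Initially m₁ = (1 + 0.54) / (0.0868 + 0.54) ≈ 2.45692, so M₁ = 2.45692 × 6.45 ≈ 15.8471 billion.
After the change m₂ = (1 + 0.241) / (0.0868 + 0.241) ≈ 3.78585, so M₂ = 3.78585 × 6.45 ≈ 24.4187 billion.
ΔM = M₂ − M₁ = 24.4187 − 15.8471 = 8.5716 billion.

𝕄8.572 billion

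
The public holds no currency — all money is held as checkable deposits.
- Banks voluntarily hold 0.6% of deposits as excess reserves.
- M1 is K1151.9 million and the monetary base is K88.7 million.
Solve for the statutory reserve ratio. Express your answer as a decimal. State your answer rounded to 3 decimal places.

Using m = M/MB = 1151.9/88.7 ≈ 12.986471. Since m = (1 + c)/(c + rr + e), the denominator satisfies c + rr + e = (1 + c)/m = (1 + 0) / 12.986471 ≈ 0.077003.
With c = 0 and e = 0.006, the statutory reserve ratio is 0.077003 − 0 − 0.006 = 0.071003.

0.071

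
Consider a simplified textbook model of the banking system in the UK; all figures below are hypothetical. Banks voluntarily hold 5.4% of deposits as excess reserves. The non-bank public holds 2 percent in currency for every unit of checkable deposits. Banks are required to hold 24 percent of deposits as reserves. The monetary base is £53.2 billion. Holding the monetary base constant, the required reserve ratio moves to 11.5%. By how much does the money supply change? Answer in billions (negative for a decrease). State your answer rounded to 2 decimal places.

Initially m₁ = (1 + 0.02) / (0.24 + 0.054 + 0.02) ≈ 3.24841, so M₁ = 3.24841 × 53.2 ≈ 172.8154 billion.
After the change m₂ = (1 + 0.02) / (0.115 + 0.054 + 0.02) ≈ 5.39683, so M₂ = 5.39683 × 53.2 ≈ 287.1114 billion.
ΔM = M₂ − M₁ = 287.1114 − 172.8154 = 114.296 billion.

£114.30 billion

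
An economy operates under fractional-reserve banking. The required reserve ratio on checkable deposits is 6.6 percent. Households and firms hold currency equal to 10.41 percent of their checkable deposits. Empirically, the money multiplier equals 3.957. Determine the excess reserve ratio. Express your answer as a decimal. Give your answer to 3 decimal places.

Using m = 3.957. Since m = (1 + c)/(c + rr + e), the denominator satisfies c + rr + e = (1 + c)/m = (1 + 0.1041) / 3.957 ≈ 0.279025.
With c = 0.1041 and rr = 0.066, the excess reserve ratio is 0.279025 − 0.1041 − 0.066 = 0.108925.

0.109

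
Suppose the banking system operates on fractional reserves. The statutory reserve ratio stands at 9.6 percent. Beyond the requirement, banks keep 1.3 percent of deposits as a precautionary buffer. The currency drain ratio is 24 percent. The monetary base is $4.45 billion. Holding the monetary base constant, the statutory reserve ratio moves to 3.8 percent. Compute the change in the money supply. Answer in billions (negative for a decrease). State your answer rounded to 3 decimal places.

Initially m₁ = (1 + 0.24) / (0.096 + 0.013 + 0.24) ≈ 3.55301, so M₁ = 3.55301 × 4.45 ≈ 15.8109 billion.
After the change m₂ = (1 + 0.24) / (0.038 + 0.013 + 0.24) ≈ 4.26117, so M₂ = 4.26117 × 4.45 ≈ 18.9622 billion.
ΔM = M₂ − M₁ = 18.9622 − 15.8109 = 3.1513 billion.

$3.151 billion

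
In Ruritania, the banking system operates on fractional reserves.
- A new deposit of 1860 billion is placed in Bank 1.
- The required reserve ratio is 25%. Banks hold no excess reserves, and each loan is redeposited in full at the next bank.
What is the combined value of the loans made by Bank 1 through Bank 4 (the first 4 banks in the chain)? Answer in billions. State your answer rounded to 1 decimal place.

Bank i lends (1 − rr)^i of the original deposit: Bank 1 lends 1860·0.7500 = 1395.0000, Bank 2 lends 1860·0.7500² = 1046.2500, and so on.
Summing a geometric series: total = 1860·[0.7500·(1 − 0.7500^4) / (1 − 0.7500)] ≈ 3814.4531 billion.

3814.5 billion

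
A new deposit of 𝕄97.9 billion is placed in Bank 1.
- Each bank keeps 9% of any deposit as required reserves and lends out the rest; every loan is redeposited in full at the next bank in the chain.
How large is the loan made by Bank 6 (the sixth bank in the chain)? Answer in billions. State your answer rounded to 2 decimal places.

𝕄55.59 billion

Each bank lends a fraction (1 − rr) = 0.9100 of the deposit it receives, so Bank 6 receives 97.9·0.9100^5 and lends 97.9·0.9100^6 ≈ 55.5944 billion.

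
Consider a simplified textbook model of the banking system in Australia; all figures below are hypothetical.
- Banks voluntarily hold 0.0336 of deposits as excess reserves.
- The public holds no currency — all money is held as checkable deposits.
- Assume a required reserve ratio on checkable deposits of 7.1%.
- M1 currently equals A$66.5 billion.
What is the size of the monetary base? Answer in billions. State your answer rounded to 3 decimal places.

The money multiplier is m = 1 / (rr + e) = 1 / (0.071 + 0.0336) ≈ 9.560229.
MB = M / m = 66.5 / 9.560229 ≈ 6.9559 billion.

A$6.956 billion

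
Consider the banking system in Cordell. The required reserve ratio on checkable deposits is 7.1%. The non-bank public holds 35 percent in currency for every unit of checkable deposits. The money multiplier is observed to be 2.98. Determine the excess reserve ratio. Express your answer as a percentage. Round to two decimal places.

Using m = 2.98. Since m = (1 + c)/(c + rr + e), the denominator satisfies c + rr + e = (1 + c)/m = (1 + 0.35) / 2.98 ≈ 0.453020.
With c = 0.35 and rr = 0.071, the excess reserve ratio is 0.453020 − 0.35 − 0.071 = 0.03202.

3.20%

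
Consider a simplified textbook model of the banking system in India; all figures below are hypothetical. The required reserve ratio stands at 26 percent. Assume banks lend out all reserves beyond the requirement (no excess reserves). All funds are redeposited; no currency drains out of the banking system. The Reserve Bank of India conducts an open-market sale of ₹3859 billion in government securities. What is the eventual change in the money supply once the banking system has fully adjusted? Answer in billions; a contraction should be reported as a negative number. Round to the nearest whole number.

The simple money multiplier is m = 1/rr = 1/0.26 ≈ 3.84615.
An open-market sale reduces the monetary base by 3859 billion, so ΔM = m × ΔMB = 3.84615 × (−3859) ≈ -14842.2928 billion.

-14842 billion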